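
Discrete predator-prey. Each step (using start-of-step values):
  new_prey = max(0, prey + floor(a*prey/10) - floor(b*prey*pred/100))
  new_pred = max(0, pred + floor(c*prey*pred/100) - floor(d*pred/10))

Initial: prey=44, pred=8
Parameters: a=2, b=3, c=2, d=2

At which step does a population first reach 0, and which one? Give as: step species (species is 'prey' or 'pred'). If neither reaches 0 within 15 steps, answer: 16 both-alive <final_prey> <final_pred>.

Answer: 5 prey

Derivation:
Step 1: prey: 44+8-10=42; pred: 8+7-1=14
Step 2: prey: 42+8-17=33; pred: 14+11-2=23
Step 3: prey: 33+6-22=17; pred: 23+15-4=34
Step 4: prey: 17+3-17=3; pred: 34+11-6=39
Step 5: prey: 3+0-3=0; pred: 39+2-7=34
First extinction: prey at step 5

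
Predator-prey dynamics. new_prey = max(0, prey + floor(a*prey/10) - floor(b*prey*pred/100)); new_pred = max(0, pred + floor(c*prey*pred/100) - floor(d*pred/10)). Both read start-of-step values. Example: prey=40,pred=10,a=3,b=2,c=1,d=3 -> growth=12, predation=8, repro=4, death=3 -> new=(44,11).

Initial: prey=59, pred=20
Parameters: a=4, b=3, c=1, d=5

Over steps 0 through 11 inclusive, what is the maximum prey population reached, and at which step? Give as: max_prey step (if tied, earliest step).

Answer: 80 11

Derivation:
Step 1: prey: 59+23-35=47; pred: 20+11-10=21
Step 2: prey: 47+18-29=36; pred: 21+9-10=20
Step 3: prey: 36+14-21=29; pred: 20+7-10=17
Step 4: prey: 29+11-14=26; pred: 17+4-8=13
Step 5: prey: 26+10-10=26; pred: 13+3-6=10
Step 6: prey: 26+10-7=29; pred: 10+2-5=7
Step 7: prey: 29+11-6=34; pred: 7+2-3=6
Step 8: prey: 34+13-6=41; pred: 6+2-3=5
Step 9: prey: 41+16-6=51; pred: 5+2-2=5
Step 10: prey: 51+20-7=64; pred: 5+2-2=5
Step 11: prey: 64+25-9=80; pred: 5+3-2=6
Max prey = 80 at step 11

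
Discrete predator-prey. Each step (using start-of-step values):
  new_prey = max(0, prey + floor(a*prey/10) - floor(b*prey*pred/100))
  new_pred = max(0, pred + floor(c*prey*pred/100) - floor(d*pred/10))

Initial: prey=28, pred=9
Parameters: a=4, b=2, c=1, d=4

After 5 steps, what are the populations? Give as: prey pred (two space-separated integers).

Answer: 83 10

Derivation:
Step 1: prey: 28+11-5=34; pred: 9+2-3=8
Step 2: prey: 34+13-5=42; pred: 8+2-3=7
Step 3: prey: 42+16-5=53; pred: 7+2-2=7
Step 4: prey: 53+21-7=67; pred: 7+3-2=8
Step 5: prey: 67+26-10=83; pred: 8+5-3=10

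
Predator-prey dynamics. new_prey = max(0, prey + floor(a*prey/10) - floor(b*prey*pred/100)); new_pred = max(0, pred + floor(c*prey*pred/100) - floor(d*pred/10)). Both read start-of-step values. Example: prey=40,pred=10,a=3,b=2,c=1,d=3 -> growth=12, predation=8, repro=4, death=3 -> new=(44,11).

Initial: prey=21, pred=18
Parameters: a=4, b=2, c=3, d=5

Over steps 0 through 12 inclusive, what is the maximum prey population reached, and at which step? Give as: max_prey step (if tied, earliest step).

Answer: 22 1

Derivation:
Step 1: prey: 21+8-7=22; pred: 18+11-9=20
Step 2: prey: 22+8-8=22; pred: 20+13-10=23
Step 3: prey: 22+8-10=20; pred: 23+15-11=27
Step 4: prey: 20+8-10=18; pred: 27+16-13=30
Step 5: prey: 18+7-10=15; pred: 30+16-15=31
Step 6: prey: 15+6-9=12; pred: 31+13-15=29
Step 7: prey: 12+4-6=10; pred: 29+10-14=25
Step 8: prey: 10+4-5=9; pred: 25+7-12=20
Step 9: prey: 9+3-3=9; pred: 20+5-10=15
Step 10: prey: 9+3-2=10; pred: 15+4-7=12
Step 11: prey: 10+4-2=12; pred: 12+3-6=9
Step 12: prey: 12+4-2=14; pred: 9+3-4=8
Max prey = 22 at step 1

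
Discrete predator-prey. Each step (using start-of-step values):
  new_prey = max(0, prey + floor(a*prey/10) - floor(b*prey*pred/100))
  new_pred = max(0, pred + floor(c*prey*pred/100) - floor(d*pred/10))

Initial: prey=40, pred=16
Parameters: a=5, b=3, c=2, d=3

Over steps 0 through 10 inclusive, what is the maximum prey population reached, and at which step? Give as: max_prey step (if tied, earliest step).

Answer: 41 1

Derivation:
Step 1: prey: 40+20-19=41; pred: 16+12-4=24
Step 2: prey: 41+20-29=32; pred: 24+19-7=36
Step 3: prey: 32+16-34=14; pred: 36+23-10=49
Step 4: prey: 14+7-20=1; pred: 49+13-14=48
Step 5: prey: 1+0-1=0; pred: 48+0-14=34
Step 6: prey: 0+0-0=0; pred: 34+0-10=24
Step 7: prey: 0+0-0=0; pred: 24+0-7=17
Step 8: prey: 0+0-0=0; pred: 17+0-5=12
Step 9: prey: 0+0-0=0; pred: 12+0-3=9
Step 10: prey: 0+0-0=0; pred: 9+0-2=7
Max prey = 41 at step 1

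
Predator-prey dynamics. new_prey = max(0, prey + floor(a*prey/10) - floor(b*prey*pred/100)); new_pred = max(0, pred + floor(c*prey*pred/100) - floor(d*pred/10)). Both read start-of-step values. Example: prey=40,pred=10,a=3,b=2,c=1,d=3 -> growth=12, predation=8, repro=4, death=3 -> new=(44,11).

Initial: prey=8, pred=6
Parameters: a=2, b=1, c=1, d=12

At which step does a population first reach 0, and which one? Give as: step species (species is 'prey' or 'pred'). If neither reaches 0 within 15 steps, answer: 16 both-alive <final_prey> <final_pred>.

Answer: 1 pred

Derivation:
Step 1: prey: 8+1-0=9; pred: 6+0-7=0
First extinction: pred at step 1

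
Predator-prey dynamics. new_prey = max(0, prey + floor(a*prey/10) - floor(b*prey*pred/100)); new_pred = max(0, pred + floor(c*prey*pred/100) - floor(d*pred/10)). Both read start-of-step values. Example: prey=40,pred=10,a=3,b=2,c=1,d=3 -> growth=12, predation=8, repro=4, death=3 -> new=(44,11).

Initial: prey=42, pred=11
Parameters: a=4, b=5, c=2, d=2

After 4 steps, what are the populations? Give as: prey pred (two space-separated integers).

Step 1: prey: 42+16-23=35; pred: 11+9-2=18
Step 2: prey: 35+14-31=18; pred: 18+12-3=27
Step 3: prey: 18+7-24=1; pred: 27+9-5=31
Step 4: prey: 1+0-1=0; pred: 31+0-6=25

Answer: 0 25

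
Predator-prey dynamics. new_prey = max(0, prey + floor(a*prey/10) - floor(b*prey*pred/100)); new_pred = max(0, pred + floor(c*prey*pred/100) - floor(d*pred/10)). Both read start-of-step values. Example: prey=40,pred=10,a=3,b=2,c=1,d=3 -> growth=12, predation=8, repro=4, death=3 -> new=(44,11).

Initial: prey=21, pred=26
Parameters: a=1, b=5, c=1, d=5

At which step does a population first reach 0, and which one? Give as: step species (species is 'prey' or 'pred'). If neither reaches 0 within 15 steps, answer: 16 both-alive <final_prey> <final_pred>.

Step 1: prey: 21+2-27=0; pred: 26+5-13=18
First extinction: prey at step 1

Answer: 1 prey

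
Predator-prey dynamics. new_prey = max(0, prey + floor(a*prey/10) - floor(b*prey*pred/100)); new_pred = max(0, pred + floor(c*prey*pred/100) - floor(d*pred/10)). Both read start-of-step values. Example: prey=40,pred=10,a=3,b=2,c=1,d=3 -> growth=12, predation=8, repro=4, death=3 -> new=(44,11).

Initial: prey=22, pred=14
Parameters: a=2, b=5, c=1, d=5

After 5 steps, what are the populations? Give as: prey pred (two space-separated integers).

Step 1: prey: 22+4-15=11; pred: 14+3-7=10
Step 2: prey: 11+2-5=8; pred: 10+1-5=6
Step 3: prey: 8+1-2=7; pred: 6+0-3=3
Step 4: prey: 7+1-1=7; pred: 3+0-1=2
Step 5: prey: 7+1-0=8; pred: 2+0-1=1

Answer: 8 1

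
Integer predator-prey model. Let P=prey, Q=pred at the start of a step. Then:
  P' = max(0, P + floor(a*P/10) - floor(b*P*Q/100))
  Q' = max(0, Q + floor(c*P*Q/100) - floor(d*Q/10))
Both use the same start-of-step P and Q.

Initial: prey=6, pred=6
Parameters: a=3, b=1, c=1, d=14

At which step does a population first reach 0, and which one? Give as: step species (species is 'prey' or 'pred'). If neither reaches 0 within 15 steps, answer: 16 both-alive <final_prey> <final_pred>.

Step 1: prey: 6+1-0=7; pred: 6+0-8=0
First extinction: pred at step 1

Answer: 1 pred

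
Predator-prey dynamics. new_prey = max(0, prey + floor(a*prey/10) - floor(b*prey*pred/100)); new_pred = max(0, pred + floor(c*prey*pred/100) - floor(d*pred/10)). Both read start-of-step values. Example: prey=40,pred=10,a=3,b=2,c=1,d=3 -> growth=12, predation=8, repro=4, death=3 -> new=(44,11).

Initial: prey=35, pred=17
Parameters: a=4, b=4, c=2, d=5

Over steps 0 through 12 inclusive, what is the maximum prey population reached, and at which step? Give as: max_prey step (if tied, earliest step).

Answer: 46 12

Derivation:
Step 1: prey: 35+14-23=26; pred: 17+11-8=20
Step 2: prey: 26+10-20=16; pred: 20+10-10=20
Step 3: prey: 16+6-12=10; pred: 20+6-10=16
Step 4: prey: 10+4-6=8; pred: 16+3-8=11
Step 5: prey: 8+3-3=8; pred: 11+1-5=7
Step 6: prey: 8+3-2=9; pred: 7+1-3=5
Step 7: prey: 9+3-1=11; pred: 5+0-2=3
Step 8: prey: 11+4-1=14; pred: 3+0-1=2
Step 9: prey: 14+5-1=18; pred: 2+0-1=1
Step 10: prey: 18+7-0=25; pred: 1+0-0=1
Step 11: prey: 25+10-1=34; pred: 1+0-0=1
Step 12: prey: 34+13-1=46; pred: 1+0-0=1
Max prey = 46 at step 12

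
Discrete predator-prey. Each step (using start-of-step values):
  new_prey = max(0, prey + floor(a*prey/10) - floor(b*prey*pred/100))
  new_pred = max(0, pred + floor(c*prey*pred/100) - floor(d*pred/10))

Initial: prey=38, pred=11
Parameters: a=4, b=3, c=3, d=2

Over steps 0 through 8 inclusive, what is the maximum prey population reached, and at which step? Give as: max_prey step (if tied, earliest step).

Answer: 41 1

Derivation:
Step 1: prey: 38+15-12=41; pred: 11+12-2=21
Step 2: prey: 41+16-25=32; pred: 21+25-4=42
Step 3: prey: 32+12-40=4; pred: 42+40-8=74
Step 4: prey: 4+1-8=0; pred: 74+8-14=68
Step 5: prey: 0+0-0=0; pred: 68+0-13=55
Step 6: prey: 0+0-0=0; pred: 55+0-11=44
Step 7: prey: 0+0-0=0; pred: 44+0-8=36
Step 8: prey: 0+0-0=0; pred: 36+0-7=29
Max prey = 41 at step 1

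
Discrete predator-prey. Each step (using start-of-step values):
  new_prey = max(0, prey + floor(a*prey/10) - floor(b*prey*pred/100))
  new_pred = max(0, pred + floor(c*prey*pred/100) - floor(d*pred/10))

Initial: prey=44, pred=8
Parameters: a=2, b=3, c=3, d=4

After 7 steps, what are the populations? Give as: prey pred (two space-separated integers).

Answer: 0 10

Derivation:
Step 1: prey: 44+8-10=42; pred: 8+10-3=15
Step 2: prey: 42+8-18=32; pred: 15+18-6=27
Step 3: prey: 32+6-25=13; pred: 27+25-10=42
Step 4: prey: 13+2-16=0; pred: 42+16-16=42
Step 5: prey: 0+0-0=0; pred: 42+0-16=26
Step 6: prey: 0+0-0=0; pred: 26+0-10=16
Step 7: prey: 0+0-0=0; pred: 16+0-6=10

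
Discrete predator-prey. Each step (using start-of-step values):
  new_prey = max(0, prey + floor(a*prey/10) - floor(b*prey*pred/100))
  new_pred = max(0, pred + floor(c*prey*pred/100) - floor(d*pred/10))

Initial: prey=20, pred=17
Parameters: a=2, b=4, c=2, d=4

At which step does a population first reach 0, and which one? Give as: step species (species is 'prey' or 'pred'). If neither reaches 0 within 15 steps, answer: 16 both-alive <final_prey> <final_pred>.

Step 1: prey: 20+4-13=11; pred: 17+6-6=17
Step 2: prey: 11+2-7=6; pred: 17+3-6=14
Step 3: prey: 6+1-3=4; pred: 14+1-5=10
Step 4: prey: 4+0-1=3; pred: 10+0-4=6
Step 5: prey: 3+0-0=3; pred: 6+0-2=4
Step 6: prey: 3+0-0=3; pred: 4+0-1=3
Step 7: prey: 3+0-0=3; pred: 3+0-1=2
Step 8: prey: 3+0-0=3; pred: 2+0-0=2
Steps 9-15: state stable at prey=3, pred=2 (no change)
No extinction within 15 steps

Answer: 16 both-alive 3 2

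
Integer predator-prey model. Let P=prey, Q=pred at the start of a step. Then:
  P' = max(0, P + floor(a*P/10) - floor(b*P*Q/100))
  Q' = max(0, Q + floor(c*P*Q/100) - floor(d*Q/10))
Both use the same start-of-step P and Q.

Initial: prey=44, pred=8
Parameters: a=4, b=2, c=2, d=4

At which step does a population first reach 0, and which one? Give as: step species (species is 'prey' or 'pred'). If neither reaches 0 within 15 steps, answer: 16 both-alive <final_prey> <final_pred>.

Step 1: prey: 44+17-7=54; pred: 8+7-3=12
Step 2: prey: 54+21-12=63; pred: 12+12-4=20
Step 3: prey: 63+25-25=63; pred: 20+25-8=37
Step 4: prey: 63+25-46=42; pred: 37+46-14=69
Step 5: prey: 42+16-57=1; pred: 69+57-27=99
Step 6: prey: 1+0-1=0; pred: 99+1-39=61
First extinction: prey at step 6

Answer: 6 prey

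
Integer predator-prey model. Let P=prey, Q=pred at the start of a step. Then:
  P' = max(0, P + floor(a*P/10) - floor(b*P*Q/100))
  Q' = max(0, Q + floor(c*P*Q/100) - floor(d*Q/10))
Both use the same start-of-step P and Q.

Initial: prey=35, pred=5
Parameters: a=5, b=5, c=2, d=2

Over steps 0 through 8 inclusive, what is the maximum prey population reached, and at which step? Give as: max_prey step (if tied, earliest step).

Step 1: prey: 35+17-8=44; pred: 5+3-1=7
Step 2: prey: 44+22-15=51; pred: 7+6-1=12
Step 3: prey: 51+25-30=46; pred: 12+12-2=22
Step 4: prey: 46+23-50=19; pred: 22+20-4=38
Step 5: prey: 19+9-36=0; pred: 38+14-7=45
Step 6: prey: 0+0-0=0; pred: 45+0-9=36
Step 7: prey: 0+0-0=0; pred: 36+0-7=29
Step 8: prey: 0+0-0=0; pred: 29+0-5=24
Max prey = 51 at step 2

Answer: 51 2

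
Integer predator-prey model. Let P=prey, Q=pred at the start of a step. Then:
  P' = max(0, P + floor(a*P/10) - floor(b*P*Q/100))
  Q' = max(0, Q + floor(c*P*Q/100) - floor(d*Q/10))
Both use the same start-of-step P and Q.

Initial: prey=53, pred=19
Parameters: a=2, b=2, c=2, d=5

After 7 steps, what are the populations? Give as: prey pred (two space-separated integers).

Step 1: prey: 53+10-20=43; pred: 19+20-9=30
Step 2: prey: 43+8-25=26; pred: 30+25-15=40
Step 3: prey: 26+5-20=11; pred: 40+20-20=40
Step 4: prey: 11+2-8=5; pred: 40+8-20=28
Step 5: prey: 5+1-2=4; pred: 28+2-14=16
Step 6: prey: 4+0-1=3; pred: 16+1-8=9
Step 7: prey: 3+0-0=3; pred: 9+0-4=5

Answer: 3 5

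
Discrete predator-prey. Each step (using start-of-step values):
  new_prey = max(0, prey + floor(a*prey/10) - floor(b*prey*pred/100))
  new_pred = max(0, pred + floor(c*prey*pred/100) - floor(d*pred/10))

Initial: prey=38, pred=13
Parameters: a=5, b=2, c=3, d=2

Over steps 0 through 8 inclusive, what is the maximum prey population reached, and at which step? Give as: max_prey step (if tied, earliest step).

Answer: 48 1

Derivation:
Step 1: prey: 38+19-9=48; pred: 13+14-2=25
Step 2: prey: 48+24-24=48; pred: 25+36-5=56
Step 3: prey: 48+24-53=19; pred: 56+80-11=125
Step 4: prey: 19+9-47=0; pred: 125+71-25=171
Step 5: prey: 0+0-0=0; pred: 171+0-34=137
Step 6: prey: 0+0-0=0; pred: 137+0-27=110
Step 7: prey: 0+0-0=0; pred: 110+0-22=88
Step 8: prey: 0+0-0=0; pred: 88+0-17=71
Max prey = 48 at step 1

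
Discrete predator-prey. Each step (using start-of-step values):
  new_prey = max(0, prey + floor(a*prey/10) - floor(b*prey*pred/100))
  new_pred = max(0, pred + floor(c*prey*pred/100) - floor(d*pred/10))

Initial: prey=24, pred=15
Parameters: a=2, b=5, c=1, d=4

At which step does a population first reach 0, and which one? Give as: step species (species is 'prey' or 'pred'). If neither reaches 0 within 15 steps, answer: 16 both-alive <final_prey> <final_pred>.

Answer: 16 both-alive 15 2

Derivation:
Step 1: prey: 24+4-18=10; pred: 15+3-6=12
Step 2: prey: 10+2-6=6; pred: 12+1-4=9
Step 3: prey: 6+1-2=5; pred: 9+0-3=6
Step 4: prey: 5+1-1=5; pred: 6+0-2=4
Step 5: prey: 5+1-1=5; pred: 4+0-1=3
Step 6: prey: 5+1-0=6; pred: 3+0-1=2
Step 7: prey: 6+1-0=7; pred: 2+0-0=2
Step 8: prey: 7+1-0=8; pred: 2+0-0=2
Step 9: prey: 8+1-0=9; pred: 2+0-0=2
Step 10: prey: 9+1-0=10; pred: 2+0-0=2
Step 11: prey: 10+2-1=11; pred: 2+0-0=2
Step 12: prey: 11+2-1=12; pred: 2+0-0=2
Step 13: prey: 12+2-1=13; pred: 2+0-0=2
Step 14: prey: 13+2-1=14; pred: 2+0-0=2
Step 15: prey: 14+2-1=15; pred: 2+0-0=2
No extinction within 15 steps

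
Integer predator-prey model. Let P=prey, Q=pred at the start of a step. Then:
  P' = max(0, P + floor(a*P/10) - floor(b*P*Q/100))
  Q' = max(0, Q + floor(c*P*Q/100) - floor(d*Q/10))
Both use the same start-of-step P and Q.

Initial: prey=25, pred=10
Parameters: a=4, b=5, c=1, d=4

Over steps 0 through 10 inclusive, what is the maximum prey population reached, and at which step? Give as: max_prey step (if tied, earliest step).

Answer: 78 10

Derivation:
Step 1: prey: 25+10-12=23; pred: 10+2-4=8
Step 2: prey: 23+9-9=23; pred: 8+1-3=6
Step 3: prey: 23+9-6=26; pred: 6+1-2=5
Step 4: prey: 26+10-6=30; pred: 5+1-2=4
Step 5: prey: 30+12-6=36; pred: 4+1-1=4
Step 6: prey: 36+14-7=43; pred: 4+1-1=4
Step 7: prey: 43+17-8=52; pred: 4+1-1=4
Step 8: prey: 52+20-10=62; pred: 4+2-1=5
Step 9: prey: 62+24-15=71; pred: 5+3-2=6
Step 10: prey: 71+28-21=78; pred: 6+4-2=8
Max prey = 78 at step 10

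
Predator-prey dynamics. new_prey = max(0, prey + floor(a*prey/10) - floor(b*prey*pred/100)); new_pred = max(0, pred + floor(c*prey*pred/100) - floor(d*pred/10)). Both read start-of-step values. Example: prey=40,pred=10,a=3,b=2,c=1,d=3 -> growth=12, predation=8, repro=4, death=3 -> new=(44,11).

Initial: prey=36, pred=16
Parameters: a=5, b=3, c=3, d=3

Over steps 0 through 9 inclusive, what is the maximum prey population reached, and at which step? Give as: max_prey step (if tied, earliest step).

Answer: 37 1

Derivation:
Step 1: prey: 36+18-17=37; pred: 16+17-4=29
Step 2: prey: 37+18-32=23; pred: 29+32-8=53
Step 3: prey: 23+11-36=0; pred: 53+36-15=74
Step 4: prey: 0+0-0=0; pred: 74+0-22=52
Step 5: prey: 0+0-0=0; pred: 52+0-15=37
Step 6: prey: 0+0-0=0; pred: 37+0-11=26
Step 7: prey: 0+0-0=0; pred: 26+0-7=19
Step 8: prey: 0+0-0=0; pred: 19+0-5=14
Step 9: prey: 0+0-0=0; pred: 14+0-4=10
Max prey = 37 at step 1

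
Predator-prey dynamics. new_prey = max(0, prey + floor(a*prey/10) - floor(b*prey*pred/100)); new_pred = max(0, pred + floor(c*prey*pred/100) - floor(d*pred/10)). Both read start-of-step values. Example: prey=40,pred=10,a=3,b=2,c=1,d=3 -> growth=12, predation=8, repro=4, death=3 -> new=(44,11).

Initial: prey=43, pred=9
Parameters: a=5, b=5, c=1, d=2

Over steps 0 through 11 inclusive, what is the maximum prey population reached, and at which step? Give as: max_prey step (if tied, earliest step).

Step 1: prey: 43+21-19=45; pred: 9+3-1=11
Step 2: prey: 45+22-24=43; pred: 11+4-2=13
Step 3: prey: 43+21-27=37; pred: 13+5-2=16
Step 4: prey: 37+18-29=26; pred: 16+5-3=18
Step 5: prey: 26+13-23=16; pred: 18+4-3=19
Step 6: prey: 16+8-15=9; pred: 19+3-3=19
Step 7: prey: 9+4-8=5; pred: 19+1-3=17
Step 8: prey: 5+2-4=3; pred: 17+0-3=14
Step 9: prey: 3+1-2=2; pred: 14+0-2=12
Step 10: prey: 2+1-1=2; pred: 12+0-2=10
Step 11: prey: 2+1-1=2; pred: 10+0-2=8
Max prey = 45 at step 1

Answer: 45 1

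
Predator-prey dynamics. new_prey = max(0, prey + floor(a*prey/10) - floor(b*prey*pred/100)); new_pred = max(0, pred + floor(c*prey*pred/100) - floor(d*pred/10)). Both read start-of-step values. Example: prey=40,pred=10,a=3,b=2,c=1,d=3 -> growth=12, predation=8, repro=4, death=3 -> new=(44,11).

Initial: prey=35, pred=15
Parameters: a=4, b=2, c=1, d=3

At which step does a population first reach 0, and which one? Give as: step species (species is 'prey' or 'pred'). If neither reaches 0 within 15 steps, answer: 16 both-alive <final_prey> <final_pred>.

Answer: 16 both-alive 19 12

Derivation:
Step 1: prey: 35+14-10=39; pred: 15+5-4=16
Step 2: prey: 39+15-12=42; pred: 16+6-4=18
Step 3: prey: 42+16-15=43; pred: 18+7-5=20
Step 4: prey: 43+17-17=43; pred: 20+8-6=22
Step 5: prey: 43+17-18=42; pred: 22+9-6=25
Step 6: prey: 42+16-21=37; pred: 25+10-7=28
Step 7: prey: 37+14-20=31; pred: 28+10-8=30
Step 8: prey: 31+12-18=25; pred: 30+9-9=30
Step 9: prey: 25+10-15=20; pred: 30+7-9=28
Step 10: prey: 20+8-11=17; pred: 28+5-8=25
Step 11: prey: 17+6-8=15; pred: 25+4-7=22
Step 12: prey: 15+6-6=15; pred: 22+3-6=19
Step 13: prey: 15+6-5=16; pred: 19+2-5=16
Step 14: prey: 16+6-5=17; pred: 16+2-4=14
Step 15: prey: 17+6-4=19; pred: 14+2-4=12
No extinction within 15 steps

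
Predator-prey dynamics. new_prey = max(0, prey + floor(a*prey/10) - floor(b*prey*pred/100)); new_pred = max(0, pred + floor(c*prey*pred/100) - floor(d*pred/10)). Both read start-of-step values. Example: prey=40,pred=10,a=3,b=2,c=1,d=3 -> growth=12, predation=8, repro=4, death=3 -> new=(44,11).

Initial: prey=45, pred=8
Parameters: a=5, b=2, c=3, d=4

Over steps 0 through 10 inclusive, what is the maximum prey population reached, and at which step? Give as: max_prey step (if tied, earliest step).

Answer: 72 2

Derivation:
Step 1: prey: 45+22-7=60; pred: 8+10-3=15
Step 2: prey: 60+30-18=72; pred: 15+27-6=36
Step 3: prey: 72+36-51=57; pred: 36+77-14=99
Step 4: prey: 57+28-112=0; pred: 99+169-39=229
Step 5: prey: 0+0-0=0; pred: 229+0-91=138
Step 6: prey: 0+0-0=0; pred: 138+0-55=83
Step 7: prey: 0+0-0=0; pred: 83+0-33=50
Step 8: prey: 0+0-0=0; pred: 50+0-20=30
Step 9: prey: 0+0-0=0; pred: 30+0-12=18
Step 10: prey: 0+0-0=0; pred: 18+0-7=11
Max prey = 72 at step 2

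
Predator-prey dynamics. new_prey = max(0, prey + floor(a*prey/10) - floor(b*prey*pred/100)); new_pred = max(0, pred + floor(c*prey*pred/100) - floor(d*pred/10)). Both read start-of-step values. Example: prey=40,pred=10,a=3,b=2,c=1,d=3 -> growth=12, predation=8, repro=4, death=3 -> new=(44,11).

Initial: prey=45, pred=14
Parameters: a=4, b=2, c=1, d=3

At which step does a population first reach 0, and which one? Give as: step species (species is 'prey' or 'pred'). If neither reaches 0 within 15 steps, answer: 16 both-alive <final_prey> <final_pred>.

Answer: 16 both-alive 13 5

Derivation:
Step 1: prey: 45+18-12=51; pred: 14+6-4=16
Step 2: prey: 51+20-16=55; pred: 16+8-4=20
Step 3: prey: 55+22-22=55; pred: 20+11-6=25
Step 4: prey: 55+22-27=50; pred: 25+13-7=31
Step 5: prey: 50+20-31=39; pred: 31+15-9=37
Step 6: prey: 39+15-28=26; pred: 37+14-11=40
Step 7: prey: 26+10-20=16; pred: 40+10-12=38
Step 8: prey: 16+6-12=10; pred: 38+6-11=33
Step 9: prey: 10+4-6=8; pred: 33+3-9=27
Step 10: prey: 8+3-4=7; pred: 27+2-8=21
Step 11: prey: 7+2-2=7; pred: 21+1-6=16
Step 12: prey: 7+2-2=7; pred: 16+1-4=13
Step 13: prey: 7+2-1=8; pred: 13+0-3=10
Step 14: prey: 8+3-1=10; pred: 10+0-3=7
Step 15: prey: 10+4-1=13; pred: 7+0-2=5
No extinction within 15 steps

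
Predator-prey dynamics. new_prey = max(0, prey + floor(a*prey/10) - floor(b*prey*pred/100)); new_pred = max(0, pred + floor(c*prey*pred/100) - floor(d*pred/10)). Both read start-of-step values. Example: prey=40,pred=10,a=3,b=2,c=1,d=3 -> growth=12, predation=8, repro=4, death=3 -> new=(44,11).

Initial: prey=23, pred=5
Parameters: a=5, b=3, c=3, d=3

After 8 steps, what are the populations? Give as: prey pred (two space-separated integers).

Answer: 0 38

Derivation:
Step 1: prey: 23+11-3=31; pred: 5+3-1=7
Step 2: prey: 31+15-6=40; pred: 7+6-2=11
Step 3: prey: 40+20-13=47; pred: 11+13-3=21
Step 4: prey: 47+23-29=41; pred: 21+29-6=44
Step 5: prey: 41+20-54=7; pred: 44+54-13=85
Step 6: prey: 7+3-17=0; pred: 85+17-25=77
Step 7: prey: 0+0-0=0; pred: 77+0-23=54
Step 8: prey: 0+0-0=0; pred: 54+0-16=38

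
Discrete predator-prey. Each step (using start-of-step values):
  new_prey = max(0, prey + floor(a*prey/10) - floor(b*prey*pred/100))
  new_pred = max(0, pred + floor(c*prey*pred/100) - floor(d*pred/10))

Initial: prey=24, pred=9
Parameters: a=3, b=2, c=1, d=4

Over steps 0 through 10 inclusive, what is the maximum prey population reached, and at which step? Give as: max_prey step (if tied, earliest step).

Step 1: prey: 24+7-4=27; pred: 9+2-3=8
Step 2: prey: 27+8-4=31; pred: 8+2-3=7
Step 3: prey: 31+9-4=36; pred: 7+2-2=7
Step 4: prey: 36+10-5=41; pred: 7+2-2=7
Step 5: prey: 41+12-5=48; pred: 7+2-2=7
Step 6: prey: 48+14-6=56; pred: 7+3-2=8
Step 7: prey: 56+16-8=64; pred: 8+4-3=9
Step 8: prey: 64+19-11=72; pred: 9+5-3=11
Step 9: prey: 72+21-15=78; pred: 11+7-4=14
Step 10: prey: 78+23-21=80; pred: 14+10-5=19
Max prey = 80 at step 10

Answer: 80 10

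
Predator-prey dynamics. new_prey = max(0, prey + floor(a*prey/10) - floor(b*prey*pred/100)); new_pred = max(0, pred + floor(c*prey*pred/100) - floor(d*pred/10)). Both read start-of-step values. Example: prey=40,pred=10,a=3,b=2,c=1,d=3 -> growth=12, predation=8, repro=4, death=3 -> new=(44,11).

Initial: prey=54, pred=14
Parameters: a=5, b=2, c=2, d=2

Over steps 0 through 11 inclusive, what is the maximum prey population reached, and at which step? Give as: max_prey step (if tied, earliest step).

Step 1: prey: 54+27-15=66; pred: 14+15-2=27
Step 2: prey: 66+33-35=64; pred: 27+35-5=57
Step 3: prey: 64+32-72=24; pred: 57+72-11=118
Step 4: prey: 24+12-56=0; pred: 118+56-23=151
Step 5: prey: 0+0-0=0; pred: 151+0-30=121
Step 6: prey: 0+0-0=0; pred: 121+0-24=97
Step 7: prey: 0+0-0=0; pred: 97+0-19=78
Step 8: prey: 0+0-0=0; pred: 78+0-15=63
Step 9: prey: 0+0-0=0; pred: 63+0-12=51
Step 10: prey: 0+0-0=0; pred: 51+0-10=41
Step 11: prey: 0+0-0=0; pred: 41+0-8=33
Max prey = 66 at step 1

Answer: 66 1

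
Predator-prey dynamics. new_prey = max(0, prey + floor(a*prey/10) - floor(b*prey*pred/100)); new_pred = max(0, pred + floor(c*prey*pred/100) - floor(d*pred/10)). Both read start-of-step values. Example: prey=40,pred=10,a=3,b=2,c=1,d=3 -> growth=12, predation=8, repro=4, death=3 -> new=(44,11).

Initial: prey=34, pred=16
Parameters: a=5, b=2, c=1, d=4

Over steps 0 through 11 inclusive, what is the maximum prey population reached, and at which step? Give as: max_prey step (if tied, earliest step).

Answer: 79 5

Derivation:
Step 1: prey: 34+17-10=41; pred: 16+5-6=15
Step 2: prey: 41+20-12=49; pred: 15+6-6=15
Step 3: prey: 49+24-14=59; pred: 15+7-6=16
Step 4: prey: 59+29-18=70; pred: 16+9-6=19
Step 5: prey: 70+35-26=79; pred: 19+13-7=25
Step 6: prey: 79+39-39=79; pred: 25+19-10=34
Step 7: prey: 79+39-53=65; pred: 34+26-13=47
Step 8: prey: 65+32-61=36; pred: 47+30-18=59
Step 9: prey: 36+18-42=12; pred: 59+21-23=57
Step 10: prey: 12+6-13=5; pred: 57+6-22=41
Step 11: prey: 5+2-4=3; pred: 41+2-16=27
Max prey = 79 at step 5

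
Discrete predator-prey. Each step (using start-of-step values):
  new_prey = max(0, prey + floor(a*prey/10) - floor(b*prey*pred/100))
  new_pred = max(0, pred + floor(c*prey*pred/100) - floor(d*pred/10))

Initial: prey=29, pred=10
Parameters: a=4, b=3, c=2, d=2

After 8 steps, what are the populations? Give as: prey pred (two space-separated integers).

Step 1: prey: 29+11-8=32; pred: 10+5-2=13
Step 2: prey: 32+12-12=32; pred: 13+8-2=19
Step 3: prey: 32+12-18=26; pred: 19+12-3=28
Step 4: prey: 26+10-21=15; pred: 28+14-5=37
Step 5: prey: 15+6-16=5; pred: 37+11-7=41
Step 6: prey: 5+2-6=1; pred: 41+4-8=37
Step 7: prey: 1+0-1=0; pred: 37+0-7=30
Step 8: prey: 0+0-0=0; pred: 30+0-6=24

Answer: 0 24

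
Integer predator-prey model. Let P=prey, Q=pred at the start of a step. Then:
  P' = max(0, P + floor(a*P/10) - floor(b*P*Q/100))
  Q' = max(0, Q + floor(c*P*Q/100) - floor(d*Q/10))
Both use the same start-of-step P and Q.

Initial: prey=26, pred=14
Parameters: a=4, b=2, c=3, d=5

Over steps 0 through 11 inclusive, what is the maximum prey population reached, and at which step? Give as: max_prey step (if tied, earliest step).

Step 1: prey: 26+10-7=29; pred: 14+10-7=17
Step 2: prey: 29+11-9=31; pred: 17+14-8=23
Step 3: prey: 31+12-14=29; pred: 23+21-11=33
Step 4: prey: 29+11-19=21; pred: 33+28-16=45
Step 5: prey: 21+8-18=11; pred: 45+28-22=51
Step 6: prey: 11+4-11=4; pred: 51+16-25=42
Step 7: prey: 4+1-3=2; pred: 42+5-21=26
Step 8: prey: 2+0-1=1; pred: 26+1-13=14
Step 9: prey: 1+0-0=1; pred: 14+0-7=7
Step 10: prey: 1+0-0=1; pred: 7+0-3=4
Step 11: prey: 1+0-0=1; pred: 4+0-2=2
Max prey = 31 at step 2

Answer: 31 2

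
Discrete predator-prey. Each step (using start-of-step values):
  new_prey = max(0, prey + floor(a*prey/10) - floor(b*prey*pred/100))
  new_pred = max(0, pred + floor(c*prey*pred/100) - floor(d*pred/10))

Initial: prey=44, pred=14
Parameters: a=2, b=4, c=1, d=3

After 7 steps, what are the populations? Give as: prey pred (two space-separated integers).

Answer: 3 5

Derivation:
Step 1: prey: 44+8-24=28; pred: 14+6-4=16
Step 2: prey: 28+5-17=16; pred: 16+4-4=16
Step 3: prey: 16+3-10=9; pred: 16+2-4=14
Step 4: prey: 9+1-5=5; pred: 14+1-4=11
Step 5: prey: 5+1-2=4; pred: 11+0-3=8
Step 6: prey: 4+0-1=3; pred: 8+0-2=6
Step 7: prey: 3+0-0=3; pred: 6+0-1=5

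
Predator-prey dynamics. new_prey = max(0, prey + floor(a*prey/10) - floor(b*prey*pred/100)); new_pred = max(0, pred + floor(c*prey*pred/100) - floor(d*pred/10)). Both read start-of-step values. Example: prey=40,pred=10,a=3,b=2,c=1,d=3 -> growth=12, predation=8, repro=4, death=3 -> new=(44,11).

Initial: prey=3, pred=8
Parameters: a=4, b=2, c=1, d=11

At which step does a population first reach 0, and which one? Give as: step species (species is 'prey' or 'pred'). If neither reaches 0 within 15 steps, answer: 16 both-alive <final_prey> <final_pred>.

Step 1: prey: 3+1-0=4; pred: 8+0-8=0
First extinction: pred at step 1

Answer: 1 pred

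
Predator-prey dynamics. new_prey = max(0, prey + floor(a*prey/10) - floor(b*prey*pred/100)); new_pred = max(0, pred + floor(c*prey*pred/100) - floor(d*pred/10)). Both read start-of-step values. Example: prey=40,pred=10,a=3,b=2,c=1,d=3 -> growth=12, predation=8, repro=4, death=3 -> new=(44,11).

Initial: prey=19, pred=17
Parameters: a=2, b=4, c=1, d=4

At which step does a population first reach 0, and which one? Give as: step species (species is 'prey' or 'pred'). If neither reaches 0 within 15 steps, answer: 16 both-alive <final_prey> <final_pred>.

Answer: 16 both-alive 24 2

Derivation:
Step 1: prey: 19+3-12=10; pred: 17+3-6=14
Step 2: prey: 10+2-5=7; pred: 14+1-5=10
Step 3: prey: 7+1-2=6; pred: 10+0-4=6
Step 4: prey: 6+1-1=6; pred: 6+0-2=4
Step 5: prey: 6+1-0=7; pred: 4+0-1=3
Step 6: prey: 7+1-0=8; pred: 3+0-1=2
Step 7: prey: 8+1-0=9; pred: 2+0-0=2
Step 8: prey: 9+1-0=10; pred: 2+0-0=2
Step 9: prey: 10+2-0=12; pred: 2+0-0=2
Step 10: prey: 12+2-0=14; pred: 2+0-0=2
Step 11: prey: 14+2-1=15; pred: 2+0-0=2
Step 12: prey: 15+3-1=17; pred: 2+0-0=2
Step 13: prey: 17+3-1=19; pred: 2+0-0=2
Step 14: prey: 19+3-1=21; pred: 2+0-0=2
Step 15: prey: 21+4-1=24; pred: 2+0-0=2
No extinction within 15 steps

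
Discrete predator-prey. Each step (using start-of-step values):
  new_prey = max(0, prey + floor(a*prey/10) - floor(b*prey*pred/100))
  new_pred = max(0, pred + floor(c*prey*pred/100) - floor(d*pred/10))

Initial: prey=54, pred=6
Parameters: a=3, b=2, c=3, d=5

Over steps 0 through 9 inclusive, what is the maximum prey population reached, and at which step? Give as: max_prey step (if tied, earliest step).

Answer: 68 2

Derivation:
Step 1: prey: 54+16-6=64; pred: 6+9-3=12
Step 2: prey: 64+19-15=68; pred: 12+23-6=29
Step 3: prey: 68+20-39=49; pred: 29+59-14=74
Step 4: prey: 49+14-72=0; pred: 74+108-37=145
Step 5: prey: 0+0-0=0; pred: 145+0-72=73
Step 6: prey: 0+0-0=0; pred: 73+0-36=37
Step 7: prey: 0+0-0=0; pred: 37+0-18=19
Step 8: prey: 0+0-0=0; pred: 19+0-9=10
Step 9: prey: 0+0-0=0; pred: 10+0-5=5
Max prey = 68 at step 2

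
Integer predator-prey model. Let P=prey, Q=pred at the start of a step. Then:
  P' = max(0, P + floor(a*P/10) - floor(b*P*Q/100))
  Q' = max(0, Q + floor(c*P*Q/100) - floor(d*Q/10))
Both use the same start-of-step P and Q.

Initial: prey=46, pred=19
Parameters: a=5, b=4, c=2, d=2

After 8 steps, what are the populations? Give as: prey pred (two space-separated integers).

Answer: 0 16

Derivation:
Step 1: prey: 46+23-34=35; pred: 19+17-3=33
Step 2: prey: 35+17-46=6; pred: 33+23-6=50
Step 3: prey: 6+3-12=0; pred: 50+6-10=46
Step 4: prey: 0+0-0=0; pred: 46+0-9=37
Step 5: prey: 0+0-0=0; pred: 37+0-7=30
Step 6: prey: 0+0-0=0; pred: 30+0-6=24
Step 7: prey: 0+0-0=0; pred: 24+0-4=20
Step 8: prey: 0+0-0=0; pred: 20+0-4=16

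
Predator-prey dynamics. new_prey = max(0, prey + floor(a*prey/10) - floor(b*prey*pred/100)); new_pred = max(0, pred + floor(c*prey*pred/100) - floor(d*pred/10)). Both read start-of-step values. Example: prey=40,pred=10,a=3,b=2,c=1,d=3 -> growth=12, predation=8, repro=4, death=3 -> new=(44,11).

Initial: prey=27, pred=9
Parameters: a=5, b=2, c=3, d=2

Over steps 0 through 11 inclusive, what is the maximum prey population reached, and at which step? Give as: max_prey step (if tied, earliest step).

Answer: 44 2

Derivation:
Step 1: prey: 27+13-4=36; pred: 9+7-1=15
Step 2: prey: 36+18-10=44; pred: 15+16-3=28
Step 3: prey: 44+22-24=42; pred: 28+36-5=59
Step 4: prey: 42+21-49=14; pred: 59+74-11=122
Step 5: prey: 14+7-34=0; pred: 122+51-24=149
Step 6: prey: 0+0-0=0; pred: 149+0-29=120
Step 7: prey: 0+0-0=0; pred: 120+0-24=96
Step 8: prey: 0+0-0=0; pred: 96+0-19=77
Step 9: prey: 0+0-0=0; pred: 77+0-15=62
Step 10: prey: 0+0-0=0; pred: 62+0-12=50
Step 11: prey: 0+0-0=0; pred: 50+0-10=40
Max prey = 44 at step 2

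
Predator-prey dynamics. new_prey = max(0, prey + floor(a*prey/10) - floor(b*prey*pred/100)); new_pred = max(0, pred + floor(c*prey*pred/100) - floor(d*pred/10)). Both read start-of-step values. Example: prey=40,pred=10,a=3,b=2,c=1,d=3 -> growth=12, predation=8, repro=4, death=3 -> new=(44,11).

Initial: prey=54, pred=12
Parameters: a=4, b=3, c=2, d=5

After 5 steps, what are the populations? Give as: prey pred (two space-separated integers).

Answer: 0 24

Derivation:
Step 1: prey: 54+21-19=56; pred: 12+12-6=18
Step 2: prey: 56+22-30=48; pred: 18+20-9=29
Step 3: prey: 48+19-41=26; pred: 29+27-14=42
Step 4: prey: 26+10-32=4; pred: 42+21-21=42
Step 5: prey: 4+1-5=0; pred: 42+3-21=24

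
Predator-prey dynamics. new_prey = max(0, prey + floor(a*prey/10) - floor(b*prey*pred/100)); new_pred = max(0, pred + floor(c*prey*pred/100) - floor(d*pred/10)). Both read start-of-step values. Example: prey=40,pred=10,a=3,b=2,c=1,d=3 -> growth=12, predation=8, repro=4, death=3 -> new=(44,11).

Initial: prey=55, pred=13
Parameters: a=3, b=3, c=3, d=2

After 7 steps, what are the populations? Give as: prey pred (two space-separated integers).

Step 1: prey: 55+16-21=50; pred: 13+21-2=32
Step 2: prey: 50+15-48=17; pred: 32+48-6=74
Step 3: prey: 17+5-37=0; pred: 74+37-14=97
Step 4: prey: 0+0-0=0; pred: 97+0-19=78
Step 5: prey: 0+0-0=0; pred: 78+0-15=63
Step 6: prey: 0+0-0=0; pred: 63+0-12=51
Step 7: prey: 0+0-0=0; pred: 51+0-10=41

Answer: 0 41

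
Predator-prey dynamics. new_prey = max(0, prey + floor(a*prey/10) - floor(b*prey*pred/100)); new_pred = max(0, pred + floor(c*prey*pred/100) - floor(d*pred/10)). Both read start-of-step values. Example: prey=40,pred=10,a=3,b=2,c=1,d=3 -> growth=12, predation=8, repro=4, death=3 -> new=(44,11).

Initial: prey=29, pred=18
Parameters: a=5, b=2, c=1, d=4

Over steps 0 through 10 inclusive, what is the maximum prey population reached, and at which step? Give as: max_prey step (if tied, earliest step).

Answer: 84 7

Derivation:
Step 1: prey: 29+14-10=33; pred: 18+5-7=16
Step 2: prey: 33+16-10=39; pred: 16+5-6=15
Step 3: prey: 39+19-11=47; pred: 15+5-6=14
Step 4: prey: 47+23-13=57; pred: 14+6-5=15
Step 5: prey: 57+28-17=68; pred: 15+8-6=17
Step 6: prey: 68+34-23=79; pred: 17+11-6=22
Step 7: prey: 79+39-34=84; pred: 22+17-8=31
Step 8: prey: 84+42-52=74; pred: 31+26-12=45
Step 9: prey: 74+37-66=45; pred: 45+33-18=60
Step 10: prey: 45+22-54=13; pred: 60+27-24=63
Max prey = 84 at step 7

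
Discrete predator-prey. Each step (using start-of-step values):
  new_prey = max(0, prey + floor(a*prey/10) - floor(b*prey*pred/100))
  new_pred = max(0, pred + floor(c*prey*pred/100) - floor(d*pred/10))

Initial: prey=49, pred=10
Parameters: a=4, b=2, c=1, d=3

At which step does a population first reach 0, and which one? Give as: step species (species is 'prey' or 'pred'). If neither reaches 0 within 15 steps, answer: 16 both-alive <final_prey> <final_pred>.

Step 1: prey: 49+19-9=59; pred: 10+4-3=11
Step 2: prey: 59+23-12=70; pred: 11+6-3=14
Step 3: prey: 70+28-19=79; pred: 14+9-4=19
Step 4: prey: 79+31-30=80; pred: 19+15-5=29
Step 5: prey: 80+32-46=66; pred: 29+23-8=44
Step 6: prey: 66+26-58=34; pred: 44+29-13=60
Step 7: prey: 34+13-40=7; pred: 60+20-18=62
Step 8: prey: 7+2-8=1; pred: 62+4-18=48
Step 9: prey: 1+0-0=1; pred: 48+0-14=34
Step 10: prey: 1+0-0=1; pred: 34+0-10=24
Step 11: prey: 1+0-0=1; pred: 24+0-7=17
Step 12: prey: 1+0-0=1; pred: 17+0-5=12
Step 13: prey: 1+0-0=1; pred: 12+0-3=9
Step 14: prey: 1+0-0=1; pred: 9+0-2=7
Step 15: prey: 1+0-0=1; pred: 7+0-2=5
No extinction within 15 steps

Answer: 16 both-alive 1 5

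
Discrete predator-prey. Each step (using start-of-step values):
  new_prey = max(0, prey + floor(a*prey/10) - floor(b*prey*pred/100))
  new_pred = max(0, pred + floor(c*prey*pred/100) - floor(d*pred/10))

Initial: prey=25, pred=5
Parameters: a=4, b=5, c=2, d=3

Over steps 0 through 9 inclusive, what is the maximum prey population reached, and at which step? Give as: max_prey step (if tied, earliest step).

Step 1: prey: 25+10-6=29; pred: 5+2-1=6
Step 2: prey: 29+11-8=32; pred: 6+3-1=8
Step 3: prey: 32+12-12=32; pred: 8+5-2=11
Step 4: prey: 32+12-17=27; pred: 11+7-3=15
Step 5: prey: 27+10-20=17; pred: 15+8-4=19
Step 6: prey: 17+6-16=7; pred: 19+6-5=20
Step 7: prey: 7+2-7=2; pred: 20+2-6=16
Step 8: prey: 2+0-1=1; pred: 16+0-4=12
Step 9: prey: 1+0-0=1; pred: 12+0-3=9
Max prey = 32 at step 2

Answer: 32 2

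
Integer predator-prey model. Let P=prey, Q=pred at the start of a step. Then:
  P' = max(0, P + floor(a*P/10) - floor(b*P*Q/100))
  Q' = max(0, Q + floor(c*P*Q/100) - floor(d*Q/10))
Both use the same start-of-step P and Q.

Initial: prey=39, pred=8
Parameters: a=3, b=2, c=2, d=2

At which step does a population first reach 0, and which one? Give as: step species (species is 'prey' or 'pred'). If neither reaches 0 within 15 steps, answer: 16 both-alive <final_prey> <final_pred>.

Step 1: prey: 39+11-6=44; pred: 8+6-1=13
Step 2: prey: 44+13-11=46; pred: 13+11-2=22
Step 3: prey: 46+13-20=39; pred: 22+20-4=38
Step 4: prey: 39+11-29=21; pred: 38+29-7=60
Step 5: prey: 21+6-25=2; pred: 60+25-12=73
Step 6: prey: 2+0-2=0; pred: 73+2-14=61
First extinction: prey at step 6

Answer: 6 prey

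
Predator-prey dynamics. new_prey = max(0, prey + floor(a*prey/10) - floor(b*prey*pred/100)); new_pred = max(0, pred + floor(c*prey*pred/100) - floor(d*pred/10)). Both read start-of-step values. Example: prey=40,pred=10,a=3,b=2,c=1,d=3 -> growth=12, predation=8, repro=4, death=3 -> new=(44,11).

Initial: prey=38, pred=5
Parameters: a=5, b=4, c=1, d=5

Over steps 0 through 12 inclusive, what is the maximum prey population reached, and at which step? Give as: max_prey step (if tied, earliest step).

Answer: 179 6

Derivation:
Step 1: prey: 38+19-7=50; pred: 5+1-2=4
Step 2: prey: 50+25-8=67; pred: 4+2-2=4
Step 3: prey: 67+33-10=90; pred: 4+2-2=4
Step 4: prey: 90+45-14=121; pred: 4+3-2=5
Step 5: prey: 121+60-24=157; pred: 5+6-2=9
Step 6: prey: 157+78-56=179; pred: 9+14-4=19
Step 7: prey: 179+89-136=132; pred: 19+34-9=44
Step 8: prey: 132+66-232=0; pred: 44+58-22=80
Step 9: prey: 0+0-0=0; pred: 80+0-40=40
Step 10: prey: 0+0-0=0; pred: 40+0-20=20
Step 11: prey: 0+0-0=0; pred: 20+0-10=10
Step 12: prey: 0+0-0=0; pred: 10+0-5=5
Max prey = 179 at step 6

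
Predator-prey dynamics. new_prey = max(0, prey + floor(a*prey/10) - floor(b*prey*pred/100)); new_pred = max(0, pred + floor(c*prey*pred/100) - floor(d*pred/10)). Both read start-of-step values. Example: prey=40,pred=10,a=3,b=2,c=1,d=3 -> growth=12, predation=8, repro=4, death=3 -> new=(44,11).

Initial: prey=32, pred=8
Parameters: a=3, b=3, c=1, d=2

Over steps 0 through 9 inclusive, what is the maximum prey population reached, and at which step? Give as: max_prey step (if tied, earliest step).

Answer: 35 2

Derivation:
Step 1: prey: 32+9-7=34; pred: 8+2-1=9
Step 2: prey: 34+10-9=35; pred: 9+3-1=11
Step 3: prey: 35+10-11=34; pred: 11+3-2=12
Step 4: prey: 34+10-12=32; pred: 12+4-2=14
Step 5: prey: 32+9-13=28; pred: 14+4-2=16
Step 6: prey: 28+8-13=23; pred: 16+4-3=17
Step 7: prey: 23+6-11=18; pred: 17+3-3=17
Step 8: prey: 18+5-9=14; pred: 17+3-3=17
Step 9: prey: 14+4-7=11; pred: 17+2-3=16
Max prey = 35 at step 2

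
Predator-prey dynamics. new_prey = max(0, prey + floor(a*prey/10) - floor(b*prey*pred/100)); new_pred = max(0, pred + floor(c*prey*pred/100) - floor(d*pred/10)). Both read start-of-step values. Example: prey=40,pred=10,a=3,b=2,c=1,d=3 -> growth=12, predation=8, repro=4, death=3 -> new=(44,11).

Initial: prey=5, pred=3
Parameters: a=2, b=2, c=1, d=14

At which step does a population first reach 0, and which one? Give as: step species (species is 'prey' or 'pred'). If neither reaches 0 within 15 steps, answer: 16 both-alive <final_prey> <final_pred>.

Step 1: prey: 5+1-0=6; pred: 3+0-4=0
First extinction: pred at step 1

Answer: 1 pred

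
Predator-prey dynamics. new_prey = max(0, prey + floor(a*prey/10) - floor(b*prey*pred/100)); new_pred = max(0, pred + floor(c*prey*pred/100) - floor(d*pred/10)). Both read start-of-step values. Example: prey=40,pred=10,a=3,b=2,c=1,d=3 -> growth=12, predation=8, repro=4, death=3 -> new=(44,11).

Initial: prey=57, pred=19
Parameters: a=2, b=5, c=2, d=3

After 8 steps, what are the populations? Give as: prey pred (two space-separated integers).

Answer: 0 5

Derivation:
Step 1: prey: 57+11-54=14; pred: 19+21-5=35
Step 2: prey: 14+2-24=0; pred: 35+9-10=34
Step 3: prey: 0+0-0=0; pred: 34+0-10=24
Step 4: prey: 0+0-0=0; pred: 24+0-7=17
Step 5: prey: 0+0-0=0; pred: 17+0-5=12
Step 6: prey: 0+0-0=0; pred: 12+0-3=9
Step 7: prey: 0+0-0=0; pred: 9+0-2=7
Step 8: prey: 0+0-0=0; pred: 7+0-2=5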